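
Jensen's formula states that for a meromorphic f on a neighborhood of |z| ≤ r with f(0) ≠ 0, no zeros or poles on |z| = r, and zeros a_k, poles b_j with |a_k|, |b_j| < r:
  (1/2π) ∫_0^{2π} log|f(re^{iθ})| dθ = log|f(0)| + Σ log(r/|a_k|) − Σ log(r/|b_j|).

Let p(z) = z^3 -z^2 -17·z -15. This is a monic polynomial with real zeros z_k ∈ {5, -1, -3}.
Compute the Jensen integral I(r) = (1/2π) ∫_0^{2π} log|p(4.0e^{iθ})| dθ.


Zeros: -3, -1, 5; r = 4.0.
Inside |z| < r: -3, -1. Outside (|z| ≥ r): 5.
p(0) = -15, so log|p(0)| = log(15) = 2.7081.
Apply Jensen: I(r) = log|p(0)| + Σ_k log(r/|z_k|), summed over zeros inside |z| < r.
  log(r/|z_k|) for z_k = -1: log(4.0/1) = 1.3863
  log(r/|z_k|) for z_k = -3: log(4.0/3) = 0.2877
  Outside zeros (5) contribute nothing to the Jensen sum.
Sum over inside zeros: 1.6740.
I(r) = log|p(0)| + (inside sum) = 2.7081 + 1.6740 = 4.3820.
Note: since some zeros are outside |z| ≤ r, the simplified n·log(r) form does NOT apply — only the inside zeros contribute.

I(r) ≈ 4.3820.


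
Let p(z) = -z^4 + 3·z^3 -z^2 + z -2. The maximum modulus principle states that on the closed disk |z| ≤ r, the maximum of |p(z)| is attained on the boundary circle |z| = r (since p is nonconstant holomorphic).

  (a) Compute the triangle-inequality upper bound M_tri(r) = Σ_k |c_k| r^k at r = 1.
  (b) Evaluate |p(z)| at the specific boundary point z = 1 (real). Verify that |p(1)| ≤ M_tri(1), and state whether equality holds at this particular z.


Coefficients: c_0 = -2, c_1 = 1, c_2 = -1, c_3 = 3, c_4 = -1. Radius r = 1.
Part (a). Triangle bound: M_tri(r) = Σ_k |c_k| r^k
  = |-2|·1^0 + |1|·1^1 + |-1|·1^2 + |3|·1^3 + |-1|·1^4
  = 2 + 1 + 1 + 3 + 1 = 8.
This bounds M(r) := max_{|z|=r} |p(z)| from above; equality holds iff all terms c_k z^k can be made to align in phase at a single z on |z|=r.
Part (b). At z = 1 (real, on the circle |z| = r):
  p(1) = (-2)·1^0 + (1)·1^1 + (-1)·1^2 + (3)·1^3 + (-1)·1^4 = 0.
  |p(1)| = 0.
Check: |p(1)| = 0 ≤ 8 = M_tri(1). ✓ Equality does not hold at z = 1 (the coefficients have mixed signs, so the terms do not all align in phase there).

M_tri(1) = 8; |p(1)| = 0; equality at z=1: no.


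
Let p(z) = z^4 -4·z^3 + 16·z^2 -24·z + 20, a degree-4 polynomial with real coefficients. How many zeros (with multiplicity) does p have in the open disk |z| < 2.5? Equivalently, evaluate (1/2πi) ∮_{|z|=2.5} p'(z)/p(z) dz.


The zeros of p are: (1 + 3i), (1 - 3i), (1 + 1i), (1 - 1i).
Their magnitudes are: 3.162, 3.162, 1.414, 1.414.
Zeros with |z| < R = 2.5: (1 + 1i), (1 - 1i).
Count = 2.
By the argument principle, (1/2πi) ∮_{|z|=R} p'(z)/p(z) dz equals exactly this count.

Number of zeros inside |z| < 2.5: 2.


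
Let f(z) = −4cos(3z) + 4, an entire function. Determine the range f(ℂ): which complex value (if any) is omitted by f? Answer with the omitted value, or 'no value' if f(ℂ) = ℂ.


Little Picard bounds the complement of f(ℂ) to at most one point.
cos is entire and surjective onto ℂ: for every w ∈ ℂ, cos(ζ) = w has a solution ζ ∈ ℂ (e.g., via the complex inverse arccos). With ζ = 3z this gives z = ζ/(3). Then -4·cos(3z) takes every value in -4·ℂ = ℂ, and adding 4 is a bijection of ℂ. So f is surjective and omits no value. (Note: only on the real line is cos bounded by [−1, 1].)

Omitted value: no value.


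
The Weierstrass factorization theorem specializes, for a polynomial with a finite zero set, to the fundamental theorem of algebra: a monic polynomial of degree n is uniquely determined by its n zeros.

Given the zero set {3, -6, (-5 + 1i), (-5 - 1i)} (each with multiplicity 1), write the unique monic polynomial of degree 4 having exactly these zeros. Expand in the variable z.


The polynomial is p(z) = ∏_{α ∈ S} (z − α), where S = {3, -6, (-5 + 1i), (-5 - 1i)}.
Expanding the product yields: p(z) = z^4 + 13·z^3 + 38·z^2 -102·z -468.
Note conjugate pairs combine to real quadratics: (z − (-5+1i))(z − (-5−1i)) = z² + 10z + 26.
The resulting polynomial has degree 4 and real coefficients as required.

p(z) = z^4 + 13·z^3 + 38·z^2 -102·z -468.


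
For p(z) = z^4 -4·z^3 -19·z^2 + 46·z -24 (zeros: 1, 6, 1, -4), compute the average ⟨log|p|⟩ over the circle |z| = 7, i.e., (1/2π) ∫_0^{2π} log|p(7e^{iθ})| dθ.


Zeros: -4, 1, 1, 6; r = 7.
Inside |z| < r: -4, 1, 1, 6. Outside (|z| ≥ r): ∅.
p(0) = -24, so log|p(0)| = log(24) = 3.1781.
Apply Jensen: I(r) = log|p(0)| + Σ_k log(r/|z_k|), summed over zeros inside |z| < r.
  log(r/|z_k|) for z_k = 1: log(7/1) = 1.9459
  log(r/|z_k|) for z_k = 6: log(7/6) = 0.1542
  log(r/|z_k|) for z_k = 1: log(7/1) = 1.9459
  log(r/|z_k|) for z_k = -4: log(7/4) = 0.5596
Sum over inside zeros: 4.6056.
I(r) = log|p(0)| + (inside sum) = 3.1781 + 4.6056 = 7.7836.
Closed form (all zeros inside, monic): I(r) = n·log(r) = 4·log(7) = 7.7836. ✓

I(r) ≈ 7.7836.


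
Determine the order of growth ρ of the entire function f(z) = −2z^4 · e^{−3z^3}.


M(r) = max_{|z|=r} |-2|·|z|^4·|e^{−3z^3}| = 2·r^4 · e^{3r^3} (the factors attain their maxima compatibly on |z|=r). Then log M(r) = log 2 + 4·log r + 3r^3, dominated by the last term, so log log M(r) ~ 3·log r. The polynomial factor -2z^4 contributes only a log r term and does not affect the order. ρ = 3.
Therefore ρ = 3.

Order ρ = 3.


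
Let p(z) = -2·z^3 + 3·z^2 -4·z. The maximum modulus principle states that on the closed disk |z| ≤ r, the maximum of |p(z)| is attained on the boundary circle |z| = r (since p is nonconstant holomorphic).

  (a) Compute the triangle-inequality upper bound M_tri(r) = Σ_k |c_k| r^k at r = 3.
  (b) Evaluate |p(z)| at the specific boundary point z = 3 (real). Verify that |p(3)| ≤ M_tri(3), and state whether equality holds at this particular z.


Coefficients: c_0 = 0, c_1 = -4, c_2 = 3, c_3 = -2. Radius r = 3.
Part (a). Triangle bound: M_tri(r) = Σ_k |c_k| r^k
  = |0|·3^0 + |-4|·3^1 + |3|·3^2 + |-2|·3^3
  = 0 + 12 + 27 + 54 = 93.
This bounds M(r) := max_{|z|=r} |p(z)| from above; equality holds iff all terms c_k z^k can be made to align in phase at a single z on |z|=r.
Part (b). At z = 3 (real, on the circle |z| = r):
  p(3) = (0)·3^0 + (-4)·3^1 + (3)·3^2 + (-2)·3^3 = -39.
  |p(3)| = 39.
Check: |p(3)| = 39 ≤ 93 = M_tri(3). ✓ Equality does not hold at z = 3 (the coefficients have mixed signs, so the terms do not all align in phase there).

M_tri(3) = 93; |p(3)| = 39; equality at z=3: no.


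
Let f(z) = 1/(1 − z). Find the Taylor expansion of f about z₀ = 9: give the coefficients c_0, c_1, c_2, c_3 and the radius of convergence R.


Let w = z − z₀, so z = z₀ + w.
Then 1 − z = 1 − (z₀ + w) = (1 − z₀) − w = -8 − w.
f(z) = 1/(-8 − w) = (1/(-8)) · 1/(1 − w/(-8)) = Σ_{n≥0} w^n / (-8)^(n+1).
So c_n = 1/(-8)^(n+1):
  c_0 = 1/(-8)^1 = -1/8.
  c_1 = 1/(-8)^2 = 1/64.
  c_2 = 1/(-8)^3 = -1/512.
  c_3 = 1/(-8)^4 = 1/4096.
The series is valid for |w/d| < 1, i.e. |z − z₀| < |d|.
Radius of convergence: R = |1 − z₀| = |-8| = 8 (distance from z₀ to the singularity z = 1).

c_0 = -1/8, c_1 = 1/64, c_2 = -1/512, c_3 = 1/4096; R = 8.


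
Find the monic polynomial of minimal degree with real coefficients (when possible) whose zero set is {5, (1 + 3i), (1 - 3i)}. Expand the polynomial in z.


The polynomial is p(z) = ∏_{α ∈ S} (z − α), where S = {5, (1 + 3i), (1 - 3i)}.
Expanding the product yields: p(z) = z^3 -7·z^2 + 20·z -50.
Note conjugate pairs combine to real quadratics: (z − (1+3i))(z − (1−3i)) = z² − 2z + 10.
The resulting polynomial has degree 3 and real coefficients as required.

p(z) = z^3 -7·z^2 + 20·z -50.


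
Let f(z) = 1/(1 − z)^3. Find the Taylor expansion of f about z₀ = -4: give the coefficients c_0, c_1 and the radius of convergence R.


Let w = z − z₀, so z = z₀ + w.
Then 1 − z = 1 − (z₀ + w) = (1 − z₀) − w = 5 − w.
f(z) = 1/(5 − w)^3 = (1/(5)^3) · (1 − w/(5))^{−3}.
By the binomial series (1−u)^{−3} = Σ_{n≥0} C(n+2, 2) u^n for |u|<1, with u = w/(5):
  c_n = C(n+2, 2) / (5)^(n+3).
  c_0 = 1/(5)^3 = 1/125.
  c_1 = 3/(5)^4 = 3/625.
The series is valid for |w/d| < 1, i.e. |z − z₀| < |d|.
Radius of convergence: R = |1 − z₀| = |5| = 5 (distance from z₀ to the singularity z = 1).

c_0 = 1/125, c_1 = 3/625; R = 5.


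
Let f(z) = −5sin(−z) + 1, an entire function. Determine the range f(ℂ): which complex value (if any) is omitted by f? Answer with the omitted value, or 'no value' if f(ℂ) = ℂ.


Little Picard bounds the complement of f(ℂ) to at most one point.
sin is entire and surjective onto ℂ: for every w ∈ ℂ, sin(ζ) = w has a solution ζ ∈ ℂ (e.g., via the complex inverse arcsin). With ζ = −z this gives z = ζ/(-1). Then -5·sin(−z) takes every value in -5·ℂ = ℂ, and adding 1 is a bijection of ℂ. So f is surjective and omits no value. (Note: only on the real line is sin bounded by [−1, 1].)

Omitted value: no value.


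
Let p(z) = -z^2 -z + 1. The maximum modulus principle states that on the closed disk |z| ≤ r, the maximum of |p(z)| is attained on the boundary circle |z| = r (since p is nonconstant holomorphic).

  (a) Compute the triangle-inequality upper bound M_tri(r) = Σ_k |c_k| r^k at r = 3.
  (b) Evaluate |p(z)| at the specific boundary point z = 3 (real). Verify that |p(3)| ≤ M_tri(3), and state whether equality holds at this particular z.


Coefficients: c_0 = 1, c_1 = -1, c_2 = -1. Radius r = 3.
Part (a). Triangle bound: M_tri(r) = Σ_k |c_k| r^k
  = |1|·3^0 + |-1|·3^1 + |-1|·3^2
  = 1 + 3 + 9 = 13.
This bounds M(r) := max_{|z|=r} |p(z)| from above; equality holds iff all terms c_k z^k can be made to align in phase at a single z on |z|=r.
Part (b). At z = 3 (real, on the circle |z| = r):
  p(3) = (1)·3^0 + (-1)·3^1 + (-1)·3^2 = -11.
  |p(3)| = 11.
Check: |p(3)| = 11 ≤ 13 = M_tri(3). ✓ Equality does not hold at z = 3 (the coefficients have mixed signs, so the terms do not all align in phase there).

M_tri(3) = 13; |p(3)| = 11; equality at z=3: no.


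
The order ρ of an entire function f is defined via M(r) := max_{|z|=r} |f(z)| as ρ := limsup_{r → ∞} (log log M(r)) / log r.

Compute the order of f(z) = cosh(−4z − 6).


cosh(w) is a linear combination of e^{iw} and e^{−iw} (or e^w, e^{−w} in the hyperbolic case), so |cosh(w)| ≤ e^{|w|}. With w = −4z − 6, |w| ≤ 4|z| + 6 = 4r + 6 on |z| = r, giving M(r) ≤ e^{4r + 6}, so ρ ≤ 1. On a suitable ray (z = it for sin/cos; z = t for sinh/cosh, t real → ∞), |cosh(−4z − 6)| grows like e^{4|t|}/2, so ρ ≥ 1. Hence ρ = 1.
Therefore ρ = 1.

Order ρ = 1.


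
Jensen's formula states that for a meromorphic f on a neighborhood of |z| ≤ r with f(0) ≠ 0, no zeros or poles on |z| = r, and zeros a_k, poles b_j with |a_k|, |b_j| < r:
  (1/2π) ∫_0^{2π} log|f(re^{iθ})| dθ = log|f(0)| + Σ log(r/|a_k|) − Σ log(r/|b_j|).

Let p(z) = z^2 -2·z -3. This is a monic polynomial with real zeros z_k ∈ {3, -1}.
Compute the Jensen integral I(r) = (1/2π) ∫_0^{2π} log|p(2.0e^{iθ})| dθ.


Zeros: -1, 3; r = 2.0.
Inside |z| < r: -1. Outside (|z| ≥ r): 3.
p(0) = -3, so log|p(0)| = log(3) = 1.0986.
Apply Jensen: I(r) = log|p(0)| + Σ_k log(r/|z_k|), summed over zeros inside |z| < r.
  log(r/|z_k|) for z_k = -1: log(2.0/1) = 0.6931
  Outside zeros (3) contribute nothing to the Jensen sum.
Sum over inside zeros: 0.6931.
I(r) = log|p(0)| + (inside sum) = 1.0986 + 0.6931 = 1.7918.
Note: since some zeros are outside |z| ≤ r, the simplified n·log(r) form does NOT apply — only the inside zeros contribute.

I(r) ≈ 1.7918.


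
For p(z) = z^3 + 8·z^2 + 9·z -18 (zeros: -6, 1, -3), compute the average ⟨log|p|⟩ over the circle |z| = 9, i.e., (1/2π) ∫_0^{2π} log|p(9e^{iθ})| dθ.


Zeros: -6, -3, 1; r = 9.
Inside |z| < r: -6, -3, 1. Outside (|z| ≥ r): ∅.
p(0) = -18, so log|p(0)| = log(18) = 2.8904.
Apply Jensen: I(r) = log|p(0)| + Σ_k log(r/|z_k|), summed over zeros inside |z| < r.
  log(r/|z_k|) for z_k = -6: log(9/6) = 0.4055
  log(r/|z_k|) for z_k = 1: log(9/1) = 2.1972
  log(r/|z_k|) for z_k = -3: log(9/3) = 1.0986
Sum over inside zeros: 3.7013.
I(r) = log|p(0)| + (inside sum) = 2.8904 + 3.7013 = 6.5917.
Closed form (all zeros inside, monic): I(r) = n·log(r) = 3·log(9) = 6.5917. ✓

I(r) ≈ 6.5917.


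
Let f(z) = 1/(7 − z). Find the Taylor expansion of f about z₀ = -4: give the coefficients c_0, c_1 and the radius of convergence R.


Let w = z − z₀, so z = z₀ + w.
Then 7 − z = 7 − (z₀ + w) = (7 − z₀) − w = 11 − w.
f(z) = 1/(11 − w) = (1/(11)) · 1/(1 − w/(11)) = Σ_{n≥0} w^n / (11)^(n+1).
So c_n = 1/(11)^(n+1):
  c_0 = 1/(11)^1 = 1/11.
  c_1 = 1/(11)^2 = 1/121.
The series is valid for |w/d| < 1, i.e. |z − z₀| < |d|.
Radius of convergence: R = |7 − z₀| = |11| = 11 (distance from z₀ to the singularity z = 7).

c_0 = 1/11, c_1 = 1/121; R = 11.


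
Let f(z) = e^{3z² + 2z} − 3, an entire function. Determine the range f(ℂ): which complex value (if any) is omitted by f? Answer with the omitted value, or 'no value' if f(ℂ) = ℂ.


Little Picard bounds the complement of f(ℂ) to at most one point.
The exponent g(z) = 3z² + 2z is a nonconstant polynomial, hence surjective onto ℂ. So e^{g(z)} takes every value in {e^w : w ∈ ℂ} = ℂ ∖ {0}. Adding -3 shifts the range to ℂ ∖ {-3}. f omits exactly -3.

Omitted value: -3.


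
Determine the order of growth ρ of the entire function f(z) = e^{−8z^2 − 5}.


|e^{−8z^2 − 5}| = e^{Re(-8·z^2) + -5} ≤ e^{8|z|^2 + -5} = e^{8r^2 + -5} on |z| = r, so ρ ≤ 2. Choosing z on |z|=r so that -8·z^2 is real positive (always possible by picking arg z appropriately) gives |f(z)| = e^{8r^2 + -5}, matching the bound. The additive constant -5 does not affect log log M(r) ~ 2·log r. Hence ρ = 2.
Therefore ρ = 2.

Order ρ = 2.


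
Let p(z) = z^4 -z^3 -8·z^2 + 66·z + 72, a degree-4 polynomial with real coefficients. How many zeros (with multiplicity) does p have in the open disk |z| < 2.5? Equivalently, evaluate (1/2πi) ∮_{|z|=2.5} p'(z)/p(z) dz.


The zeros of p are: (3 + 3i), (3 - 3i), -4, -1.
Their magnitudes are: 4.243, 4.243, 4, 1.
Zeros with |z| < R = 2.5: -1.
Count = 1.
By the argument principle, (1/2πi) ∮_{|z|=R} p'(z)/p(z) dz equals exactly this count.

Number of zeros inside |z| < 2.5: 1.


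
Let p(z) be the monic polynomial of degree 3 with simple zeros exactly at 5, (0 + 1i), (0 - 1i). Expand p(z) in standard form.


The polynomial is p(z) = ∏_{α ∈ S} (z − α), where S = {5, (0 + 1i), (0 - 1i)}.
Expanding the product yields: p(z) = z^3 -5·z^2 + z -5.
Note conjugate pairs combine to real quadratics: (z − (0+1i))(z − (0−1i)) = z² + 1.
The resulting polynomial has degree 3 and real coefficients as required.

p(z) = z^3 -5·z^2 + z -5.


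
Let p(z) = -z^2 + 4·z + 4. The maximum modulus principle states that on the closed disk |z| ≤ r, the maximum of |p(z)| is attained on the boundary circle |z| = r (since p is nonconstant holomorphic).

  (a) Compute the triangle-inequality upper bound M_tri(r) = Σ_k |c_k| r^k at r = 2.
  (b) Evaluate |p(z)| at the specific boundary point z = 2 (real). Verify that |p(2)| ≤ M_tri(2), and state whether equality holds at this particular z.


Coefficients: c_0 = 4, c_1 = 4, c_2 = -1. Radius r = 2.
Part (a). Triangle bound: M_tri(r) = Σ_k |c_k| r^k
  = |4|·2^0 + |4|·2^1 + |-1|·2^2
  = 4 + 8 + 4 = 16.
This bounds M(r) := max_{|z|=r} |p(z)| from above; equality holds iff all terms c_k z^k can be made to align in phase at a single z on |z|=r.
Part (b). At z = 2 (real, on the circle |z| = r):
  p(2) = (4)·2^0 + (4)·2^1 + (-1)·2^2 = 8.
  |p(2)| = 8.
Check: |p(2)| = 8 ≤ 16 = M_tri(2). ✓ Equality does not hold at z = 2 (the coefficients have mixed signs, so the terms do not all align in phase there).

M_tri(2) = 16; |p(2)| = 8; equality at z=2: no.


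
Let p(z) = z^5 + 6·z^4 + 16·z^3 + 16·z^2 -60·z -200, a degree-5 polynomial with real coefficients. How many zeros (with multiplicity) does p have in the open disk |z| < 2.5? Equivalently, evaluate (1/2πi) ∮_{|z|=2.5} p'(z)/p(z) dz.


The zeros of p are: (-1 + 3i), (-1 - 3i), (-3 + 1i), (-3 - 1i), 2.
Their magnitudes are: 3.162, 3.162, 3.162, 3.162, 2.
Zeros with |z| < R = 2.5: 2.
Count = 1.
By the argument principle, (1/2πi) ∮_{|z|=R} p'(z)/p(z) dz equals exactly this count.

Number of zeros inside |z| < 2.5: 1.


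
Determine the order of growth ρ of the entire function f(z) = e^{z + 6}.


|e^{z + 6}| = e^{Re(1·z) + 6} ≤ e^{1|z|^1 + 6} = e^{1r^1 + 6} on |z| = r, so ρ ≤ 1. Choosing z on |z|=r so that 1·z is real positive (always possible by picking arg z appropriately) gives |f(z)| = e^{1r^1 + 6}, matching the bound. The additive constant 6 does not affect log log M(r) ~ 1·log r. Hence ρ = 1.
Therefore ρ = 1.

Order ρ = 1.


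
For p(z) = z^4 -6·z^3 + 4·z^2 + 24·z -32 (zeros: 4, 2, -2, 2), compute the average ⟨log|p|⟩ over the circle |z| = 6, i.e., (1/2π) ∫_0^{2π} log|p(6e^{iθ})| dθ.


Zeros: -2, 2, 2, 4; r = 6.
Inside |z| < r: -2, 2, 2, 4. Outside (|z| ≥ r): ∅.
p(0) = -32, so log|p(0)| = log(32) = 3.4657.
Apply Jensen: I(r) = log|p(0)| + Σ_k log(r/|z_k|), summed over zeros inside |z| < r.
  log(r/|z_k|) for z_k = 4: log(6/4) = 0.4055
  log(r/|z_k|) for z_k = 2: log(6/2) = 1.0986
  log(r/|z_k|) for z_k = -2: log(6/2) = 1.0986
  log(r/|z_k|) for z_k = 2: log(6/2) = 1.0986
Sum over inside zeros: 3.7013.
I(r) = log|p(0)| + (inside sum) = 3.4657 + 3.7013 = 7.1670.
Closed form (all zeros inside, monic): I(r) = n·log(r) = 4·log(6) = 7.1670. ✓

I(r) ≈ 7.1670.


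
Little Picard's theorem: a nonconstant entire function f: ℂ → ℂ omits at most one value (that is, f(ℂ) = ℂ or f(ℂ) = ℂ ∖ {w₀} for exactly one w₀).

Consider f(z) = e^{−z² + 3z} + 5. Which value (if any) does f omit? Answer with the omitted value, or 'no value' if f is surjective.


Little Picard bounds the complement of f(ℂ) to at most one point.
The exponent g(z) = −z² + 3z is a nonconstant polynomial, hence surjective onto ℂ. So e^{g(z)} takes every value in {e^w : w ∈ ℂ} = ℂ ∖ {0}. Adding 5 shifts the range to ℂ ∖ {5}. f omits exactly 5.

Omitted value: 5.


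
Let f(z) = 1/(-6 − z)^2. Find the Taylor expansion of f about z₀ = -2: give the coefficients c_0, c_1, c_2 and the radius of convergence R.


Let w = z − z₀, so z = z₀ + w.
Then -6 − z = -6 − (z₀ + w) = (-6 − z₀) − w = -4 − w.
f(z) = 1/(-4 − w)^2 = (1/(-4)^2) · (1 − w/(-4))^{−2}.
By the binomial series (1−u)^{−2} = Σ_{n≥0} C(n+1, 1) u^n for |u|<1, with u = w/(-4):
  c_n = C(n+1, 1) / (-4)^(n+2).
  c_0 = 1/(-4)^2 = 1/16.
  c_1 = 2/(-4)^3 = -1/32.
  c_2 = 3/(-4)^4 = 3/256.
The series is valid for |w/d| < 1, i.e. |z − z₀| < |d|.
Radius of convergence: R = |-6 − z₀| = |-4| = 4 (distance from z₀ to the singularity z = -6).

c_0 = 1/16, c_1 = -1/32, c_2 = 3/256; R = 4.


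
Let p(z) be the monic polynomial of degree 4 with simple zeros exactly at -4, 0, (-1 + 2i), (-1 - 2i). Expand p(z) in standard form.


The polynomial is p(z) = ∏_{α ∈ S} (z − α), where S = {-4, 0, (-1 + 2i), (-1 - 2i)}.
Expanding the product yields: p(z) = z^4 + 6·z^3 + 13·z^2 + 20·z.
Note conjugate pairs combine to real quadratics: (z − (-1+2i))(z − (-1−2i)) = z² + 2z + 5.
The resulting polynomial has degree 4 and real coefficients as required.

p(z) = z^4 + 6·z^3 + 13·z^2 + 20·z.


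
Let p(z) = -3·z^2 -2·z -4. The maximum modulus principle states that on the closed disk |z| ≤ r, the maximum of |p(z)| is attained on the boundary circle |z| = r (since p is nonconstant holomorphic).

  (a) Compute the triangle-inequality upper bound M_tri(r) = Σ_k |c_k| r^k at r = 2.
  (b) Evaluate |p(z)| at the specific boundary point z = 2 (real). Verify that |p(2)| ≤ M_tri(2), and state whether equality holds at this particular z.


Coefficients: c_0 = -4, c_1 = -2, c_2 = -3. Radius r = 2.
Part (a). Triangle bound: M_tri(r) = Σ_k |c_k| r^k
  = |-4|·2^0 + |-2|·2^1 + |-3|·2^2
  = 4 + 4 + 12 = 20.
This bounds M(r) := max_{|z|=r} |p(z)| from above; equality holds iff all terms c_k z^k can be made to align in phase at a single z on |z|=r.
Part (b). At z = 2 (real, on the circle |z| = r):
  p(2) = (-4)·2^0 + (-2)·2^1 + (-3)·2^2 = -20.
  |p(2)| = 20.
Since all nonzero coefficients share the same sign, |p(2)| = 20 = M_tri(2); the triangle bound is attained at z = 2, so in fact M(r) = 20.

M_tri(2) = 20; |p(2)| = 20; equality at z=2: yes.


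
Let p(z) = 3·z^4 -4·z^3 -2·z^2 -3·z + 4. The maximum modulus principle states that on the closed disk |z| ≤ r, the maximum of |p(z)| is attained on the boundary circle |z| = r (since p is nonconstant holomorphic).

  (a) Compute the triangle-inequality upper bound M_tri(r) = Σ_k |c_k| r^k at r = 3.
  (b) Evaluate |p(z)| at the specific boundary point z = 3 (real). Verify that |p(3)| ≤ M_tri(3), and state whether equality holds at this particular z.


Coefficients: c_0 = 4, c_1 = -3, c_2 = -2, c_3 = -4, c_4 = 3. Radius r = 3.
Part (a). Triangle bound: M_tri(r) = Σ_k |c_k| r^k
  = |4|·3^0 + |-3|·3^1 + |-2|·3^2 + |-4|·3^3 + |3|·3^4
  = 4 + 9 + 18 + 108 + 243 = 382.
This bounds M(r) := max_{|z|=r} |p(z)| from above; equality holds iff all terms c_k z^k can be made to align in phase at a single z on |z|=r.
Part (b). At z = 3 (real, on the circle |z| = r):
  p(3) = (4)·3^0 + (-3)·3^1 + (-2)·3^2 + (-4)·3^3 + (3)·3^4 = 112.
  |p(3)| = 112.
Check: |p(3)| = 112 ≤ 382 = M_tri(3). ✓ Equality does not hold at z = 3 (the coefficients have mixed signs, so the terms do not all align in phase there).

M_tri(3) = 382; |p(3)| = 112; equality at z=3: no.


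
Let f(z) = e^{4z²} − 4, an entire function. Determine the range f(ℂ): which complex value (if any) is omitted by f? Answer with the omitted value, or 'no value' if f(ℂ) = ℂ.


Little Picard bounds the complement of f(ℂ) to at most one point.
The exponent g(z) = 4z² is a nonconstant polynomial, hence surjective onto ℂ. So e^{g(z)} takes every value in {e^w : w ∈ ℂ} = ℂ ∖ {0}. Adding -4 shifts the range to ℂ ∖ {-4}. f omits exactly -4.

Omitted value: -4.


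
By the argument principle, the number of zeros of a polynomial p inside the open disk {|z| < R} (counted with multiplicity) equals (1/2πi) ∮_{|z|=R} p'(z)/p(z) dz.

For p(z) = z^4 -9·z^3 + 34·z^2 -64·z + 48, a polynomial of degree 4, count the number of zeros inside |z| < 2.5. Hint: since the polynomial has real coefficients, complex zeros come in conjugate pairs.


The zeros of p are: 3, 2, (2 + 2i), (2 - 2i).
Their magnitudes are: 3, 2, 2.828, 2.828.
Zeros with |z| < R = 2.5: 2.
Count = 1.
By the argument principle, (1/2πi) ∮_{|z|=R} p'(z)/p(z) dz equals exactly this count.

Number of zeros inside |z| < 2.5: 1.


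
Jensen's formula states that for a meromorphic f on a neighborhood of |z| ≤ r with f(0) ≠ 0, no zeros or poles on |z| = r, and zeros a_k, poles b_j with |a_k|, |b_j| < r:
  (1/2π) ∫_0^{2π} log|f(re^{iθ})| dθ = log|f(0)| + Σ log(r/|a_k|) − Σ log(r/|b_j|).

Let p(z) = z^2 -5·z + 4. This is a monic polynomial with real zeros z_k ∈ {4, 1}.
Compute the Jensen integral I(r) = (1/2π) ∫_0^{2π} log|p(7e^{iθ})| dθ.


Zeros: 1, 4; r = 7.
Inside |z| < r: 1, 4. Outside (|z| ≥ r): ∅.
p(0) = 4, so log|p(0)| = log(4) = 1.3863.
Apply Jensen: I(r) = log|p(0)| + Σ_k log(r/|z_k|), summed over zeros inside |z| < r.
  log(r/|z_k|) for z_k = 4: log(7/4) = 0.5596
  log(r/|z_k|) for z_k = 1: log(7/1) = 1.9459
Sum over inside zeros: 2.5055.
I(r) = log|p(0)| + (inside sum) = 1.3863 + 2.5055 = 3.8918.
Closed form (all zeros inside, monic): I(r) = n·log(r) = 2·log(7) = 3.8918. ✓

I(r) ≈ 3.8918.


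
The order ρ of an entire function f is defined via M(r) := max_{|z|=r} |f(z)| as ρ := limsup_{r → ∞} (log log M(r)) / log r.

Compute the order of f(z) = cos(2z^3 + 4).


Write cos(w) = (e^{iw} ± e^{−iw})/(2 or 2i), so |cos(w)| ≤ e^{|w|}. With w = 2z^3 + 4, |w| ≤ 2r^3 + 4 on |z|=r, giving M(r) ≤ e^{2r^3 + 4} and ρ ≤ 3. For the lower bound, choose z on |z|=r with 2z^3 purely imaginary of modulus 2r^3; then |cos(2z^3 + 4)| grows like e^{2r^3}/2, so ρ ≥ 3. Hence ρ = 3.
Therefore ρ = 3.

Order ρ = 3.


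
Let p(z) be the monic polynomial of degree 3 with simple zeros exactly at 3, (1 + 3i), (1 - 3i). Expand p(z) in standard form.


The polynomial is p(z) = ∏_{α ∈ S} (z − α), where S = {3, (1 + 3i), (1 - 3i)}.
Expanding the product yields: p(z) = z^3 -5·z^2 + 16·z -30.
Note conjugate pairs combine to real quadratics: (z − (1+3i))(z − (1−3i)) = z² − 2z + 10.
The resulting polynomial has degree 3 and real coefficients as required.

p(z) = z^3 -5·z^2 + 16·z -30.


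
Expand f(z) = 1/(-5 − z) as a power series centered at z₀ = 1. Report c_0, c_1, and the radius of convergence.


Let w = z − z₀, so z = z₀ + w.
Then -5 − z = -5 − (z₀ + w) = (-5 − z₀) − w = -6 − w.
f(z) = 1/(-6 − w) = (1/(-6)) · 1/(1 − w/(-6)) = Σ_{n≥0} w^n / (-6)^(n+1).
So c_n = 1/(-6)^(n+1):
  c_0 = 1/(-6)^1 = -1/6.
  c_1 = 1/(-6)^2 = 1/36.
The series is valid for |w/d| < 1, i.e. |z − z₀| < |d|.
Radius of convergence: R = |-5 − z₀| = |-6| = 6 (distance from z₀ to the singularity z = -5).

c_0 = -1/6, c_1 = 1/36; R = 6.


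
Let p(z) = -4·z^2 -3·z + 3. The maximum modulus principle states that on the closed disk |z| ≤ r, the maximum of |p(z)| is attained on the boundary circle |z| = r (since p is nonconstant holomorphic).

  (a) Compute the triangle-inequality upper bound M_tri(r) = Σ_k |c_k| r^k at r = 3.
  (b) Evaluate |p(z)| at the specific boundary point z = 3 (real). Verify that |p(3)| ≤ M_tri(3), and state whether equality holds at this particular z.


Coefficients: c_0 = 3, c_1 = -3, c_2 = -4. Radius r = 3.
Part (a). Triangle bound: M_tri(r) = Σ_k |c_k| r^k
  = |3|·3^0 + |-3|·3^1 + |-4|·3^2
  = 3 + 9 + 36 = 48.
This bounds M(r) := max_{|z|=r} |p(z)| from above; equality holds iff all terms c_k z^k can be made to align in phase at a single z on |z|=r.
Part (b). At z = 3 (real, on the circle |z| = r):
  p(3) = (3)·3^0 + (-3)·3^1 + (-4)·3^2 = -42.
  |p(3)| = 42.
Check: |p(3)| = 42 ≤ 48 = M_tri(3). ✓ Equality does not hold at z = 3 (the coefficients have mixed signs, so the terms do not all align in phase there).

M_tri(3) = 48; |p(3)| = 42; equality at z=3: no.


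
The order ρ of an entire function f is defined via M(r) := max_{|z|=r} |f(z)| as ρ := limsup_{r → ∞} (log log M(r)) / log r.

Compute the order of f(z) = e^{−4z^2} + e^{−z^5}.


Each summand is entire of order 2 and 5 respectively (as in the single-exponential case). The order of a sum is at most the max of the orders, so ρ ≤ 5. For the lower bound: on |z|=r choose arg z so that -1z^5 is real positive; then |e^{-1z^5}| = e^{1r^5} while |e^{-4z^2}| ≤ e^{4r^2} = o(e^{1r^5}). So |f| ≥ e^{1r^5}(1 − o(1)) and ρ ≥ 5. Hence ρ = max(2, 5) = 5.
Therefore ρ = 5.

Order ρ = 5.


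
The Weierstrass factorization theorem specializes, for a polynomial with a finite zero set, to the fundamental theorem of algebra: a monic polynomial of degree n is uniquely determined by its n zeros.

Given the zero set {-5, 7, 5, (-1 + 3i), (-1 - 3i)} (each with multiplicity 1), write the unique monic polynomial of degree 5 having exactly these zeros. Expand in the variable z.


The polynomial is p(z) = ∏_{α ∈ S} (z − α), where S = {-5, 7, 5, (-1 + 3i), (-1 - 3i)}.
Expanding the product yields: p(z) = z^5 -5·z^4 -29·z^3 + 55·z^2 + 100·z + 1750.
Note conjugate pairs combine to real quadratics: (z − (-1+3i))(z − (-1−3i)) = z² + 2z + 10.
The resulting polynomial has degree 5 and real coefficients as required.

p(z) = z^5 -5·z^4 -29·z^3 + 55·z^2 + 100·z + 1750.


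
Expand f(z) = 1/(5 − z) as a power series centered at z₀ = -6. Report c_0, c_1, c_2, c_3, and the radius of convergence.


Let w = z − z₀, so z = z₀ + w.
Then 5 − z = 5 − (z₀ + w) = (5 − z₀) − w = 11 − w.
f(z) = 1/(11 − w) = (1/(11)) · 1/(1 − w/(11)) = Σ_{n≥0} w^n / (11)^(n+1).
So c_n = 1/(11)^(n+1):
  c_0 = 1/(11)^1 = 1/11.
  c_1 = 1/(11)^2 = 1/121.
  c_2 = 1/(11)^3 = 1/1331.
  c_3 = 1/(11)^4 = 1/14641.
The series is valid for |w/d| < 1, i.e. |z − z₀| < |d|.
Radius of convergence: R = |5 − z₀| = |11| = 11 (distance from z₀ to the singularity z = 5).

c_0 = 1/11, c_1 = 1/121, c_2 = 1/1331, c_3 = 1/14641; R = 11.


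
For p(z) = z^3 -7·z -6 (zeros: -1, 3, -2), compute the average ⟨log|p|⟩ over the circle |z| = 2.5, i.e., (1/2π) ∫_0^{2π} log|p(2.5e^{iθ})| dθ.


Zeros: -2, -1, 3; r = 2.5.
Inside |z| < r: -2, -1. Outside (|z| ≥ r): 3.
p(0) = -6, so log|p(0)| = log(6) = 1.7918.
Apply Jensen: I(r) = log|p(0)| + Σ_k log(r/|z_k|), summed over zeros inside |z| < r.
  log(r/|z_k|) for z_k = -1: log(2.5/1) = 0.9163
  log(r/|z_k|) for z_k = -2: log(2.5/2) = 0.2231
  Outside zeros (3) contribute nothing to the Jensen sum.
Sum over inside zeros: 1.1394.
I(r) = log|p(0)| + (inside sum) = 1.7918 + 1.1394 = 2.9312.
Note: since some zeros are outside |z| ≤ r, the simplified n·log(r) form does NOT apply — only the inside zeros contribute.

I(r) ≈ 2.9312.


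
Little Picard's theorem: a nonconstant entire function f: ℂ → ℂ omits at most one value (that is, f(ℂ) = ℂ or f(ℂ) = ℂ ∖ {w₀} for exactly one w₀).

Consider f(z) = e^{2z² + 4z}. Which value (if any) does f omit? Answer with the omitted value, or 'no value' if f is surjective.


Little Picard bounds the complement of f(ℂ) to at most one point.
The exponent g(z) = 2z² + 4z is a nonconstant polynomial, hence surjective onto ℂ. So e^{g(z)} takes every value in {e^w : w ∈ ℂ} = ℂ ∖ {0}. Adding 0 shifts the range to ℂ ∖ {0}. f omits exactly 0.

Omitted value: 0.


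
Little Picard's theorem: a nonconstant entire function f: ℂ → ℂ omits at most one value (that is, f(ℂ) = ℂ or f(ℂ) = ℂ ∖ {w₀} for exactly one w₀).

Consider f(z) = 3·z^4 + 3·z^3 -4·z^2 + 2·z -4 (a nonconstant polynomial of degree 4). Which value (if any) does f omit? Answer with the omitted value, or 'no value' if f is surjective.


Little Picard bounds the complement of f(ℂ) to at most one point.
For every w ∈ ℂ, the equation p(z) − w = 0 is a nonconstant polynomial in z and hence has at least one root by the fundamental theorem of algebra. So p is surjective onto ℂ, omitting no value.

Omitted value: no value.


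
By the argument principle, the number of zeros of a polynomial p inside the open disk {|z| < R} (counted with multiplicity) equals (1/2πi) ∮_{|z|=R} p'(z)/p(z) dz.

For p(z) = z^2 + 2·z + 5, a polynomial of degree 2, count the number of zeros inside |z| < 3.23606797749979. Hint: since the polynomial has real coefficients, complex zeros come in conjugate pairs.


The zeros of p are: (-1 + 2i), (-1 - 2i).
Their magnitudes are: 2.236, 2.236.
Zeros with |z| < R = 3.23606797749979: (-1 + 2i), (-1 - 2i).
Count = 2.
By the argument principle, (1/2πi) ∮_{|z|=R} p'(z)/p(z) dz equals exactly this count.

Number of zeros inside |z| < 3.23606797749979: 2.


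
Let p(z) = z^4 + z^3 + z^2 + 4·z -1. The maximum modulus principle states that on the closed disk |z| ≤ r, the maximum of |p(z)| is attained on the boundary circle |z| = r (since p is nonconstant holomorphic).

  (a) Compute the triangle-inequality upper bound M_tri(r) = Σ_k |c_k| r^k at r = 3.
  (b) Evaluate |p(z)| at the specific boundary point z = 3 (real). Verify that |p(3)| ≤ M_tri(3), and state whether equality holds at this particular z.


Coefficients: c_0 = -1, c_1 = 4, c_2 = 1, c_3 = 1, c_4 = 1. Radius r = 3.
Part (a). Triangle bound: M_tri(r) = Σ_k |c_k| r^k
  = |-1|·3^0 + |4|·3^1 + |1|·3^2 + |1|·3^3 + |1|·3^4
  = 1 + 12 + 9 + 27 + 81 = 130.
This bounds M(r) := max_{|z|=r} |p(z)| from above; equality holds iff all terms c_k z^k can be made to align in phase at a single z on |z|=r.
Part (b). At z = 3 (real, on the circle |z| = r):
  p(3) = (-1)·3^0 + (4)·3^1 + (1)·3^2 + (1)·3^3 + (1)·3^4 = 128.
  |p(3)| = 128.
Check: |p(3)| = 128 ≤ 130 = M_tri(3). ✓ Equality does not hold at z = 3 (the coefficients have mixed signs, so the terms do not all align in phase there).

M_tri(3) = 130; |p(3)| = 128; equality at z=3: no.


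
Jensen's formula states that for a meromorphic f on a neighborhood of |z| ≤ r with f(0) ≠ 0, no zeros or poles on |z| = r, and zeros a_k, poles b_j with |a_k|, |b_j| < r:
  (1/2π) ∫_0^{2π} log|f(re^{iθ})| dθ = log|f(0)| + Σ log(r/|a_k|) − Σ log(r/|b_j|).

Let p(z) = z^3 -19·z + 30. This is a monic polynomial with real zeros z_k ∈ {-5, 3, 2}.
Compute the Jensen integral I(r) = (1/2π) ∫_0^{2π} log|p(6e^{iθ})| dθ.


Zeros: -5, 2, 3; r = 6.
Inside |z| < r: -5, 2, 3. Outside (|z| ≥ r): ∅.
p(0) = 30, so log|p(0)| = log(30) = 3.4012.
Apply Jensen: I(r) = log|p(0)| + Σ_k log(r/|z_k|), summed over zeros inside |z| < r.
  log(r/|z_k|) for z_k = -5: log(6/5) = 0.1823
  log(r/|z_k|) for z_k = 3: log(6/3) = 0.6931
  log(r/|z_k|) for z_k = 2: log(6/2) = 1.0986
Sum over inside zeros: 1.9741.
I(r) = log|p(0)| + (inside sum) = 3.4012 + 1.9741 = 5.3753.
Closed form (all zeros inside, monic): I(r) = n·log(r) = 3·log(6) = 5.3753. ✓

I(r) ≈ 5.3753.


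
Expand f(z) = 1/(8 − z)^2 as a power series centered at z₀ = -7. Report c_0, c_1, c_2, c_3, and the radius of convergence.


Let w = z − z₀, so z = z₀ + w.
Then 8 − z = 8 − (z₀ + w) = (8 − z₀) − w = 15 − w.
f(z) = 1/(15 − w)^2 = (1/(15)^2) · (1 − w/(15))^{−2}.
By the binomial series (1−u)^{−2} = Σ_{n≥0} C(n+1, 1) u^n for |u|<1, with u = w/(15):
  c_n = C(n+1, 1) / (15)^(n+2).
  c_0 = 1/(15)^2 = 1/225.
  c_1 = 2/(15)^3 = 2/3375.
  c_2 = 3/(15)^4 = 1/16875.
  c_3 = 4/(15)^5 = 4/759375.
The series is valid for |w/d| < 1, i.e. |z − z₀| < |d|.
Radius of convergence: R = |8 − z₀| = |15| = 15 (distance from z₀ to the singularity z = 8).

c_0 = 1/225, c_1 = 2/3375, c_2 = 1/16875, c_3 = 4/759375; R = 15.


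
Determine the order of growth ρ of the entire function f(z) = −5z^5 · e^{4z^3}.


M(r) = max_{|z|=r} |-5|·|z|^5·|e^{4z^3}| = 5·r^5 · e^{4r^3} (the factors attain their maxima compatibly on |z|=r). Then log M(r) = log 5 + 5·log r + 4r^3, dominated by the last term, so log log M(r) ~ 3·log r. The polynomial factor -5z^5 contributes only a log r term and does not affect the order. ρ = 3.
Therefore ρ = 3.

Order ρ = 3.


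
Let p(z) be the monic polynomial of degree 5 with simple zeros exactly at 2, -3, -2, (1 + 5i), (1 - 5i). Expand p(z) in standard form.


The polynomial is p(z) = ∏_{α ∈ S} (z − α), where S = {2, -3, -2, (1 + 5i), (1 - 5i)}.
Expanding the product yields: p(z) = z^5 + z^4 + 16·z^3 + 74·z^2 -80·z -312.
Note conjugate pairs combine to real quadratics: (z − (1+5i))(z − (1−5i)) = z² − 2z + 26.
The resulting polynomial has degree 5 and real coefficients as required.

p(z) = z^5 + z^4 + 16·z^3 + 74·z^2 -80·z -312.


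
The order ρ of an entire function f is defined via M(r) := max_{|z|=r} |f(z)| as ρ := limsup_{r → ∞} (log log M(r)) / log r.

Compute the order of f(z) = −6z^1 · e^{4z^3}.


M(r) = max_{|z|=r} |-6|·|z|^1·|e^{4z^3}| = 6·r^1 · e^{4r^3} (the factors attain their maxima compatibly on |z|=r). Then log M(r) = log 6 + 1·log r + 4r^3, dominated by the last term, so log log M(r) ~ 3·log r. The polynomial factor -6z^1 contributes only a log r term and does not affect the order. ρ = 3.
Therefore ρ = 3.

Order ρ = 3.


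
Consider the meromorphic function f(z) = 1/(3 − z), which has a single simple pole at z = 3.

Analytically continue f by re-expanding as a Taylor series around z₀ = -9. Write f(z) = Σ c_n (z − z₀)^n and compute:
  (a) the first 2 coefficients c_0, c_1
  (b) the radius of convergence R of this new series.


Let w = z − z₀, so z = z₀ + w.
Then 3 − z = 3 − (z₀ + w) = (3 − z₀) − w = 12 − w.
f(z) = 1/(12 − w) = (1/(12)) · 1/(1 − w/(12)) = Σ_{n≥0} w^n / (12)^(n+1).
So c_n = 1/(12)^(n+1):
  c_0 = 1/(12)^1 = 1/12.
  c_1 = 1/(12)^2 = 1/144.
The series is valid for |w/d| < 1, i.e. |z − z₀| < |d|.
Radius of convergence: R = |3 − z₀| = |12| = 12 (distance from z₀ to the singularity z = 3).

c_0 = 1/12, c_1 = 1/144; R = 12.


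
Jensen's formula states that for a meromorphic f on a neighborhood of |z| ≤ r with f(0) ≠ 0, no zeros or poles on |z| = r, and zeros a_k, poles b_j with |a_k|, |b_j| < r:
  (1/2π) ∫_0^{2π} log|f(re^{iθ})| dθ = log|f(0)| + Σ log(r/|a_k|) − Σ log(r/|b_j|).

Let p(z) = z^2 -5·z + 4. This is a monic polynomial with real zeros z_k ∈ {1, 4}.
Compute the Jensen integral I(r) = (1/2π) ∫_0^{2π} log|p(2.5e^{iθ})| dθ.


Zeros: 1, 4; r = 2.5.
Inside |z| < r: 1. Outside (|z| ≥ r): 4.
p(0) = 4, so log|p(0)| = log(4) = 1.3863.
Apply Jensen: I(r) = log|p(0)| + Σ_k log(r/|z_k|), summed over zeros inside |z| < r.
  log(r/|z_k|) for z_k = 1: log(2.5/1) = 0.9163
  Outside zeros (4) contribute nothing to the Jensen sum.
Sum over inside zeros: 0.9163.
I(r) = log|p(0)| + (inside sum) = 1.3863 + 0.9163 = 2.3026.
Note: since some zeros are outside |z| ≤ r, the simplified n·log(r) form does NOT apply — only the inside zeros contribute.

I(r) ≈ 2.3026.


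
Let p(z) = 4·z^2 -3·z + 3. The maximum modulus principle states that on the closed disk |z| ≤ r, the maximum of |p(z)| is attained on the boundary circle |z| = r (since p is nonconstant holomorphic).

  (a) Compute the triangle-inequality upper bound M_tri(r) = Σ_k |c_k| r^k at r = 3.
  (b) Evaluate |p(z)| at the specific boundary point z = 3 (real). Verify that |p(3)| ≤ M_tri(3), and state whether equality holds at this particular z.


Coefficients: c_0 = 3, c_1 = -3, c_2 = 4. Radius r = 3.
Part (a). Triangle bound: M_tri(r) = Σ_k |c_k| r^k
  = |3|·3^0 + |-3|·3^1 + |4|·3^2
  = 3 + 9 + 36 = 48.
This bounds M(r) := max_{|z|=r} |p(z)| from above; equality holds iff all terms c_k z^k can be made to align in phase at a single z on |z|=r.
Part (b). At z = 3 (real, on the circle |z| = r):
  p(3) = (3)·3^0 + (-3)·3^1 + (4)·3^2 = 30.
  |p(3)| = 30.
Check: |p(3)| = 30 ≤ 48 = M_tri(3). ✓ Equality does not hold at z = 3 (the coefficients have mixed signs, so the terms do not all align in phase there).

M_tri(3) = 48; |p(3)| = 30; equality at z=3: no.


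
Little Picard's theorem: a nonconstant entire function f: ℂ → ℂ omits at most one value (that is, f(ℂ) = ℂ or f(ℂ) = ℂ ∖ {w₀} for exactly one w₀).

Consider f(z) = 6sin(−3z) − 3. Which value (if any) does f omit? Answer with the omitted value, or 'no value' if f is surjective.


Little Picard bounds the complement of f(ℂ) to at most one point.
sin is entire and surjective onto ℂ: for every w ∈ ℂ, sin(ζ) = w has a solution ζ ∈ ℂ (e.g., via the complex inverse arcsin). With ζ = −3z this gives z = ζ/(-3). Then 6·sin(−3z) takes every value in 6·ℂ = ℂ, and adding -3 is a bijection of ℂ. So f is surjective and omits no value. (Note: only on the real line is sin bounded by [−1, 1].)

Omitted value: no value.


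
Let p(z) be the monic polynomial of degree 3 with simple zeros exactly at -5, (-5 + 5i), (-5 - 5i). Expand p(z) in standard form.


The polynomial is p(z) = ∏_{α ∈ S} (z − α), where S = {-5, (-5 + 5i), (-5 - 5i)}.
Expanding the product yields: p(z) = z^3 + 15·z^2 + 100·z + 250.
Note conjugate pairs combine to real quadratics: (z − (-5+5i))(z − (-5−5i)) = z² + 10z + 50.
The resulting polynomial has degree 3 and real coefficients as required.

p(z) = z^3 + 15·z^2 + 100·z + 250.


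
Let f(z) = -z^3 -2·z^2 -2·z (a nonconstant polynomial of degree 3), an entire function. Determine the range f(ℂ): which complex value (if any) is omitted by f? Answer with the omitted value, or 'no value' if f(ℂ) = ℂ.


Little Picard bounds the complement of f(ℂ) to at most one point.
For every w ∈ ℂ, the equation p(z) − w = 0 is a nonconstant polynomial in z and hence has at least one root by the fundamental theorem of algebra. So p is surjective onto ℂ, omitting no value.

Omitted value: no value.
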